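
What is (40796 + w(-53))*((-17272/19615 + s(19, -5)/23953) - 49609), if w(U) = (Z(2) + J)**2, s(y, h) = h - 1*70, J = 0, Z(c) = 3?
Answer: -190221592669561556/93967619 ≈ -2.0243e+9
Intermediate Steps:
s(y, h) = -70 + h (s(y, h) = h - 70 = -70 + h)
w(U) = 9 (w(U) = (3 + 0)**2 = 3**2 = 9)
(40796 + w(-53))*((-17272/19615 + s(19, -5)/23953) - 49609) = (40796 + 9)*((-17272/19615 + (-70 - 5)/23953) - 49609) = 40805*((-17272*1/19615 - 75*1/23953) - 49609) = 40805*((-17272/19615 - 75/23953) - 49609) = 40805*(-415187341/469838095 - 49609) = 40805*(-23308613242196/469838095) = -190221592669561556/93967619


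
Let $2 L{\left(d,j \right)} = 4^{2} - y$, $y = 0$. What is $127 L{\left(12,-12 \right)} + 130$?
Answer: $1146$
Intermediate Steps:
$L{\left(d,j \right)} = 8$ ($L{\left(d,j \right)} = \frac{4^{2} - 0}{2} = \frac{16 + 0}{2} = \frac{1}{2} \cdot 16 = 8$)
$127 L{\left(12,-12 \right)} + 130 = 127 \cdot 8 + 130 = 1016 + 130 = 1146$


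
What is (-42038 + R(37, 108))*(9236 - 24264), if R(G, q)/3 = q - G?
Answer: 628546100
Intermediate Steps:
R(G, q) = -3*G + 3*q (R(G, q) = 3*(q - G) = -3*G + 3*q)
(-42038 + R(37, 108))*(9236 - 24264) = (-42038 + (-3*37 + 3*108))*(9236 - 24264) = (-42038 + (-111 + 324))*(-15028) = (-42038 + 213)*(-15028) = -41825*(-15028) = 628546100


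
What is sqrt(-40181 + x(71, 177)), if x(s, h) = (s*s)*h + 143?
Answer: 69*sqrt(179) ≈ 923.16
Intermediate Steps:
x(s, h) = 143 + h*s**2 (x(s, h) = s**2*h + 143 = h*s**2 + 143 = 143 + h*s**2)
sqrt(-40181 + x(71, 177)) = sqrt(-40181 + (143 + 177*71**2)) = sqrt(-40181 + (143 + 177*5041)) = sqrt(-40181 + (143 + 892257)) = sqrt(-40181 + 892400) = sqrt(852219) = 69*sqrt(179)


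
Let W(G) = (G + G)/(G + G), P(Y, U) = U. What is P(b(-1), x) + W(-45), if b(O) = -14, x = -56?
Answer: -55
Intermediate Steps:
W(G) = 1 (W(G) = (2*G)/((2*G)) = (2*G)*(1/(2*G)) = 1)
P(b(-1), x) + W(-45) = -56 + 1 = -55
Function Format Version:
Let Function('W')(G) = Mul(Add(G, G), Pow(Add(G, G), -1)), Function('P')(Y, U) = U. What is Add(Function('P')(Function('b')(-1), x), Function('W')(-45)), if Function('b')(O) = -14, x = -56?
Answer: -55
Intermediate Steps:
Function('W')(G) = 1 (Function('W')(G) = Mul(Mul(2, G), Pow(Mul(2, G), -1)) = Mul(Mul(2, G), Mul(Rational(1, 2), Pow(G, -1))) = 1)
Add(Function('P')(Function('b')(-1), x), Function('W')(-45)) = Add(-56, 1) = -55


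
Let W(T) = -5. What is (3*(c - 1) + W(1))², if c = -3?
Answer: 289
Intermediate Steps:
(3*(c - 1) + W(1))² = (3*(-3 - 1) - 5)² = (3*(-4) - 5)² = (-12 - 5)² = (-17)² = 289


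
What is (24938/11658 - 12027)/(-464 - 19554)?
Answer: 35046457/58342461 ≈ 0.60070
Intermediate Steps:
(24938/11658 - 12027)/(-464 - 19554) = (24938*(1/11658) - 12027)/(-20018) = (12469/5829 - 12027)*(-1/20018) = -70092914/5829*(-1/20018) = 35046457/58342461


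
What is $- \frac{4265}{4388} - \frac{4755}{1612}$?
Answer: $- \frac{3467515}{884182} \approx -3.9217$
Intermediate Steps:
$- \frac{4265}{4388} - \frac{4755}{1612} = - \frac{3467515}{884182}$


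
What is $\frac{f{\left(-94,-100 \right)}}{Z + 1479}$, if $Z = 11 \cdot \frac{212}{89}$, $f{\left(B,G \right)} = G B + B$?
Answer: $\frac{828234}{133963} \approx 6.1826$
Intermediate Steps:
$f{\left(B,G \right)} = B + B G$ ($f{\left(B,G \right)} = B G + B = B + B G$)
$Z = \frac{2332}{89}$ ($Z = 11 \cdot 212 \cdot \frac{1}{89} = 11 \cdot \frac{212}{89} = \frac{2332}{89} \approx 26.202$)
$\frac{f{\left(-94,-100 \right)}}{Z + 1479} = \frac{\left(-94\right) \left(1 - 100\right)}{\frac{2332}{89} + 1479} = \frac{\left(-94\right) \left(-99\right)}{\frac{133963}{89}} = 9306 \cdot \frac{89}{133963} = \frac{828234}{133963}$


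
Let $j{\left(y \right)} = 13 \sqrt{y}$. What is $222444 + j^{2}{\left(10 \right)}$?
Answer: $224134$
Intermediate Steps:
$222444 + j^{2}{\left(10 \right)} = 222444 + \left(13 \sqrt{10}\right)^{2} = 222444 + 1690 = 224134$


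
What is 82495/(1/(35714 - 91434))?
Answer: -4596621400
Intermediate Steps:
82495/(1/(35714 - 91434)) = 82495/(1/(-55720)) = 82495/(-1/55720) = 82495*(-55720) = -4596621400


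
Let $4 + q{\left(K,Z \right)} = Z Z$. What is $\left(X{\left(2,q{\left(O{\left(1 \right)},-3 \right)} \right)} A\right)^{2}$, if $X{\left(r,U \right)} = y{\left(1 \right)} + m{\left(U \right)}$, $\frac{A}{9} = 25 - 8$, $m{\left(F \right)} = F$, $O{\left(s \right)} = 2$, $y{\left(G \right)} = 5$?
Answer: $2340900$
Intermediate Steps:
$q{\left(K,Z \right)} = -4 + Z^{2}$ ($q{\left(K,Z \right)} = -4 + Z Z = -4 + Z^{2}$)
$A = 153$ ($A = 9 \left(25 - 8\right) = 9 \cdot 17 = 153$)
$X{\left(r,U \right)} = 5 + U$
$\left(X{\left(2,q{\left(O{\left(1 \right)},-3 \right)} \right)} A\right)^{2} = \left(\left(5 - \left(4 - \left(-3\right)^{2}\right)\right) 153\right)^{2} = \left(\left(5 + \left(-4 + 9\right)\right) 153\right)^{2} = \left(\left(5 + 5\right) 153\right)^{2} = \left(10 \cdot 153\right)^{2} = 1530^{2} = 2340900$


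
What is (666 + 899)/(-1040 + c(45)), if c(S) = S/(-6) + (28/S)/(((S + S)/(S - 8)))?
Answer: -6338250/4241339 ≈ -1.4944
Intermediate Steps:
c(S) = -S/6 + 14*(-8 + S)/S² (c(S) = S*(-⅙) + (28/S)/(((2*S)/(-8 + S))) = -S/6 + (28/S)/((2*S/(-8 + S))) = -S/6 + (28/S)*((-8 + S)/(2*S)) = -S/6 + 14*(-8 + S)/S²)
(666 + 899)/(-1040 + c(45)) = (666 + 899)/(-1040 + (-112/45² + 14/45 - ⅙*45)) = 1565/(-1040 + (-112*1/2025 + 14*(1/45) - 15/2)) = 1565/(-1040 + (-112/2025 + 14/45 - 15/2)) = 1565/(-1040 - 29339/4050) = 1565/(-4241339/4050) = 1565*(-4050/4241339) = -6338250/4241339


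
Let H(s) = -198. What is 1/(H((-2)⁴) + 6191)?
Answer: 1/5993 ≈ 0.00016686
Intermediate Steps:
1/(H((-2)⁴) + 6191) = 1/(-198 + 6191) = 1/5993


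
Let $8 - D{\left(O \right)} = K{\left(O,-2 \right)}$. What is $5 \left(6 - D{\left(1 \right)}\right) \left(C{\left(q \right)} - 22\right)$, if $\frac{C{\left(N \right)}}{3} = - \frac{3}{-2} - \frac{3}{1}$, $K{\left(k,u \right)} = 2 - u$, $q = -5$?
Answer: $-265$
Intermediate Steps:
$C{\left(N \right)} = - \frac{9}{2}$ ($C{\left(N \right)} = 3 \left(- \frac{3}{-2} - \frac{3}{1}\right) = 3 \left(\left(-3\right) \left(- \frac{1}{2}\right) - 3\right) = 3 \left(\frac{3}{2} - 3\right) = 3 \left(- \frac{3}{2}\right) = - \frac{9}{2}$)
$D{\left(O \right)} = 4$ ($D{\left(O \right)} = 8 - \left(2 - -2\right) = 8 - \left(2 + 2\right) = 8 - 4 = 4$)
$5 \left(6 - D{\left(1 \right)}\right) \left(C{\left(q \right)} - 22\right) = 5 \left(6 - 4\right) \left(- \frac{9}{2} - 22\right) = 5 \cdot 2 \left(- \frac{53}{2}\right) = 10 \left(- \frac{53}{2}\right) = -265$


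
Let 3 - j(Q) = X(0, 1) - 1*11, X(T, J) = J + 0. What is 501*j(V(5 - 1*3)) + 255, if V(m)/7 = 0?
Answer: 6768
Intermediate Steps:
V(m) = 0 (V(m) = 7*0 = 0)
X(T, J) = J
j(Q) = 13 (j(Q) = 3 - (1 - 1*11) = 3 - (1 - 11) = 3 - 1*(-10) = 3 + 10 = 13)
501*j(V(5 - 1*3)) + 255 = 501*13 + 255 = 6513 + 255 = 6768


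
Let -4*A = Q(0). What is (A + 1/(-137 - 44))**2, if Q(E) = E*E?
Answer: 1/32761 ≈ 3.0524e-5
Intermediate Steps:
Q(E) = E**2
A = 0 (A = -1/4*0**2 = -1/4*0 = 0)
(A + 1/(-137 - 44))**2 = (0 + 1/(-137 - 44))**2 = (0 + 1/(-181))**2 = (0 - 1/181)**2 = (-1/181)**2 = 1/32761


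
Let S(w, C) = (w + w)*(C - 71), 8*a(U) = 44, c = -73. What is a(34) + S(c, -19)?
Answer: 26291/2 ≈ 13146.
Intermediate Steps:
a(U) = 11/2 (a(U) = (1/8)*44 = 11/2)
S(w, C) = 2*w*(-71 + C) (S(w, C) = (2*w)*(-71 + C) = 2*w*(-71 + C))
a(34) + S(c, -19) = 11/2 + 2*(-73)*(-71 - 19) = 11/2 + 2*(-73)*(-90) = 11/2 + 13140 = 26291/2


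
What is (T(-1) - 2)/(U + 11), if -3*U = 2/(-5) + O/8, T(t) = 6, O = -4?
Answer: 40/113 ≈ 0.35398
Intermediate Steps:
U = 3/10 (U = -(2/(-5) - 4/8)/3 = -(2*(-1/5) - 4*1/8)/3 = -(-2/5 - 1/2)/3 = -1/3*(-9/10) = 3/10 ≈ 0.30000)
(T(-1) - 2)/(U + 11) = (6 - 2)/(3/10 + 11) = 4/(113/10) = (10/113)*4 = 40/113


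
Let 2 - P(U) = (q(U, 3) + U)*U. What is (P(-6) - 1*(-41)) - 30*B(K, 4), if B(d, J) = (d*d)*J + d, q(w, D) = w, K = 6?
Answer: -4529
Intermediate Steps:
B(d, J) = d + J*d² (B(d, J) = d²*J + d = J*d² + d = d + J*d²)
P(U) = 2 - 2*U² (P(U) = 2 - (U + U)*U = 2 - 2*U*U = 2 - 2*U²)
(P(-6) - 1*(-41)) - 30*B(K, 4) = ((2 - 2*(-6)²) - 1*(-41)) - 180*(1 + 4*6) = ((2 - 2*36) + 41) - 180*(1 + 24) = ((2 - 72) + 41) - 180*25 = (-70 + 41) - 30*150 = -29 - 4500 = -4529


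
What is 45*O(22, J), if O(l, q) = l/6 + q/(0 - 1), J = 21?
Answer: -780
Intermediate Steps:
O(l, q) = -q + l/6 (O(l, q) = l*(⅙) + q/(-1) = l/6 + q*(-1) = l/6 - q = -q + l/6)
45*O(22, J) = 45*(-1*21 + (⅙)*22) = 45*(-21 + 11/3) = 45*(-52/3) = -780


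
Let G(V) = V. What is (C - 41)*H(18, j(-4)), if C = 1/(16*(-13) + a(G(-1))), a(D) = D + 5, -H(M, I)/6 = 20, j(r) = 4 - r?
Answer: 83650/17 ≈ 4920.6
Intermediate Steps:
H(M, I) = -120 (H(M, I) = -6*20 = -120)
a(D) = 5 + D
C = -1/204 (C = 1/(16*(-13) + (5 - 1)) = 1/(-208 + 4) = 1/(-204) = -1/204 ≈ -0.0049020)
(C - 41)*H(18, j(-4)) = (-1/204 - 41)*(-120) = -8365/204*(-120) = 83650/17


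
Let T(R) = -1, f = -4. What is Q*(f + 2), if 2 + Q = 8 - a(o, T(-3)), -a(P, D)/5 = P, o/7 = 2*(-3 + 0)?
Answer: 408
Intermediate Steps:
o = -42 (o = 7*(2*(-3 + 0)) = 7*(2*(-3)) = 7*(-6) = -42)
a(P, D) = -5*P
Q = -204 (Q = -2 + (8 - (-5)*(-42)) = -2 + (8 - 1*210) = -2 + (8 - 210) = -2 - 202 = -204)
Q*(f + 2) = -204*(-4 + 2) = -204*(-2) = 408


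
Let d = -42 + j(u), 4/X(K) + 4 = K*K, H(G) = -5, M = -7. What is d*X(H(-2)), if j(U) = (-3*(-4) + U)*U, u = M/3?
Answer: -332/27 ≈ -12.296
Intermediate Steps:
u = -7/3 ≈ -2.3333
X(K) = 4/(-4 + K²) (X(K) = 4/(-4 + K*K) = 4/(-4 + K²))
j(U) = U*(12 + U) (j(U) = (12 + U)*U = U*(12 + U))
d = -581/9 (d = -42 - 7*(12 - 7/3)/3 = -42 - 7/3*29/3 = -42 - 203/9 = -581/9 ≈ -64.556)
d*X(H(-2)) = -2324/(9*(-4 + (-5)²)) = -2324/(9*(-4 + 25)) = -2324/(9*21) = -581/9*4/21 = -332/27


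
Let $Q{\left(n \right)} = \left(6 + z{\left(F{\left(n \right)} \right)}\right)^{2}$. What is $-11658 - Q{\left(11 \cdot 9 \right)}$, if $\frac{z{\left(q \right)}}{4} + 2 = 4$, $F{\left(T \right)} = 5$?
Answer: $-11854$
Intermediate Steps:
$z{\left(q \right)} = 8$ ($z{\left(q \right)} = -8 + 4 \cdot 4 = -8 + 16 = 8$)
$Q{\left(n \right)} = 196$ ($Q{\left(n \right)} = \left(6 + 8\right)^{2} = 14^{2} = 196$)
$-11658 - Q{\left(11 \cdot 9 \right)} = -11658 - 196 = -11854$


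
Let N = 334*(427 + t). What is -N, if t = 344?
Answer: -257514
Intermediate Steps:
N = 257514 (N = 334*(427 + 344) = 334*771 = 257514)
-N = -1*257514 = -257514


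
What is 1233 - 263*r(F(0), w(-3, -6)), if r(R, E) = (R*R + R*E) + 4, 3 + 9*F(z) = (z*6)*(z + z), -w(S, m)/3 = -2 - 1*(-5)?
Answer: -5735/9 ≈ -637.22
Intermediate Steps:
w(S, m) = -9 (w(S, m) = -3*(-2 - 1*(-5)) = -3*(-2 + 5) = -3*3 = -9)
F(z) = -⅓ + 4*z²/3 (F(z) = -⅓ + ((z*6)*(z + z))/9 = -⅓ + ((6*z)*(2*z))/9 = -⅓ + (12*z²)/9 = -⅓ + 4*z²/3)
r(R, E) = 4 + R² + E*R (r(R, E) = (R² + E*R) + 4 = 4 + R² + E*R)
1233 - 263*r(F(0), w(-3, -6)) = 1233 - 263*(4 + (-⅓ + (4/3)*0²)² - 9*(-⅓ + (4/3)*0²)) = 1233 - 263*(4 + (-⅓ + (4/3)*0)² - 9*(-⅓ + (4/3)*0)) = 1233 - 263*(4 + (-⅓ + 0)² - 9*(-⅓ + 0)) = 1233 - 263*(4 + (-⅓)² - 9*(-⅓)) = 1233 - 263*(4 + ⅑ + 3) = 1233 - 263*64/9 = 1233 - 16832/9 = -5735/9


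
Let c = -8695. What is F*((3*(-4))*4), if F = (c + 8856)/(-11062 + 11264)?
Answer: -3864/101 ≈ -38.257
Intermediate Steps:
F = 161/202 (F = (-8695 + 8856)/(-11062 + 11264) = 161/202 ≈ 0.79703)
F*((3*(-4))*4) = 161*((3*(-4))*4)/202 = 161*(-12*4)/202 = (161/202)*(-48) = -3864/101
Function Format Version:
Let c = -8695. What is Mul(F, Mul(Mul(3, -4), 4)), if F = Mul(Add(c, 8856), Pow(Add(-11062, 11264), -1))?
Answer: Rational(-3864, 101) ≈ -38.257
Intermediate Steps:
F = Rational(161, 202) (F = Mul(Add(-8695, 8856), Pow(Add(-11062, 11264), -1)) = Mul(161, Pow(202, -1)) = Mul(161, Rational(1, 202)) = Rational(161, 202) ≈ 0.79703)
Mul(F, Mul(Mul(3, -4), 4)) = Mul(Rational(161, 202), Mul(Mul(3, -4), 4)) = Mul(Rational(161, 202), Mul(-12, 4)) = Mul(Rational(161, 202), -48) = Rational(-3864, 101)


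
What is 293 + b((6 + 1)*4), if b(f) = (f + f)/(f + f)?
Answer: 294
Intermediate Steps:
b(f) = 1 (b(f) = (2*f)/((2*f)) = (2*f)*(1/(2*f)) = 1)
293 + b((6 + 1)*4) = 293 + 1 = 294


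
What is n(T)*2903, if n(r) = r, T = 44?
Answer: 127732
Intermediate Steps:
n(T)*2903 = 44*2903 = 127732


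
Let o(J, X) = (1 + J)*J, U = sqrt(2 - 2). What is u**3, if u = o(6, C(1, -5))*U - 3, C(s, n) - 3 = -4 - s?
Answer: -27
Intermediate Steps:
U = 0 (U = sqrt(0) = 0)
C(s, n) = -1 - s (C(s, n) = 3 + (-4 - s) = -1 - s)
o(J, X) = J*(1 + J)
u = -3 (u = (6*(1 + 6))*0 - 3 = (6*7)*0 - 3 = 42*0 - 3 = 0 - 3 = -3)
u**3 = (-3)**3 = -27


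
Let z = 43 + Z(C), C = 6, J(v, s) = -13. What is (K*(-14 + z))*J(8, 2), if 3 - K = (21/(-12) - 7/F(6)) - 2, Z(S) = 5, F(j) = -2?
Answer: -2873/2 ≈ -1436.5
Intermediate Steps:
K = 13/4 (K = 3 - ((21/(-12) - 7/(-2)) - 2) = 3 - ((21*(-1/12) - 7*(-1/2)) - 2) = 3 - ((-7/4 + 7/2) - 2) = 3 - (7/4 - 2) = 3 - 1*(-1/4) = 3 + 1/4 = 13/4 ≈ 3.2500)
z = 48 (z = 43 + 5 = 48)
(K*(-14 + z))*J(8, 2) = (13*(-14 + 48)/4)*(-13) = ((13/4)*34)*(-13) = (221/2)*(-13) = -2873/2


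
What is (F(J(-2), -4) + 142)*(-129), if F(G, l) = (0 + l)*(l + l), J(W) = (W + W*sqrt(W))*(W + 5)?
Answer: -22446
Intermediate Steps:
J(W) = (5 + W)*(W + W**(3/2)) (J(W) = (W + W**(3/2))*(5 + W) = (5 + W)*(W + W**(3/2)))
F(G, l) = 2*l**2 (F(G, l) = l*(2*l) = 2*l**2)
(F(J(-2), -4) + 142)*(-129) = (2*(-4)**2 + 142)*(-129) = (2*16 + 142)*(-129) = (32 + 142)*(-129) = 174*(-129) = -22446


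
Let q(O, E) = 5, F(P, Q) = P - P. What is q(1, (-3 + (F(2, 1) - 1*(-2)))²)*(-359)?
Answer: -1795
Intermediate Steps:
F(P, Q) = 0
q(1, (-3 + (F(2, 1) - 1*(-2)))²)*(-359) = 5*(-359) = -1795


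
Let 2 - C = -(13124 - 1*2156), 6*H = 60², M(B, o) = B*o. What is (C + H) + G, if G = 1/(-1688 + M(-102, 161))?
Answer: 209532699/18110 ≈ 11570.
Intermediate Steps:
H = 600 (H = (⅙)*60² = (⅙)*3600 = 600)
C = 10970 (C = 2 - (-1)*(13124 - 1*2156) = 2 - (-1)*(13124 - 2156) = 2 - (-1)*10968 = 2 - 1*(-10968) = 2 + 10968 = 10970)
G = -1/18110 (G = 1/(-1688 - 102*161) = 1/(-1688 - 16422) = 1/(-18110) = -1/18110 ≈ -5.5218e-5)
(C + H) + G = (10970 + 600) - 1/18110 = 11570 - 1/18110 = 209532699/18110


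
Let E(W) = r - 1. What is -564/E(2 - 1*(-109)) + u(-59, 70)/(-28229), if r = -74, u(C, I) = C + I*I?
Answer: 5186027/705725 ≈ 7.3485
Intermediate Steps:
u(C, I) = C + I²
E(W) = -75 (E(W) = -74 - 1 = -75)
-564/E(2 - 1*(-109)) + u(-59, 70)/(-28229) = -564/(-75) + (-59 + 70²)/(-28229) = -564*(-1/75) + (-59 + 4900)*(-1/28229) = 188/25 + 4841*(-1/28229) = 188/25 - 4841/28229 = 5186027/705725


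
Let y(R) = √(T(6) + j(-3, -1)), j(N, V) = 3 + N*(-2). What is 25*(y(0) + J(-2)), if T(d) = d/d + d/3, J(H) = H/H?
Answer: 25 + 50*√3 ≈ 111.60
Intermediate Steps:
J(H) = 1
j(N, V) = 3 - 2*N
T(d) = 1 + d/3 (T(d) = 1 + d*(⅓) = 1 + d/3)
y(R) = 2*√3 (y(R) = √((1 + (⅓)*6) + (3 - 2*(-3))) = √((1 + 2) + (3 + 6)) = √(3 + 9) = √12 = 2*√3)
25*(y(0) + J(-2)) = 25*(2*√3 + 1) = 25*(1 + 2*√3) = 25 + 50*√3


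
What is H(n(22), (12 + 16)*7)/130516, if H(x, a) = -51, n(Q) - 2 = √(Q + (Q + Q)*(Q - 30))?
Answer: -51/130516 ≈ -0.00039076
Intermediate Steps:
n(Q) = 2 + √(Q + 2*Q*(-30 + Q)) (n(Q) = 2 + √(Q + (Q + Q)*(Q - 30)) = 2 + √(Q + (2*Q)*(-30 + Q)) = 2 + √(Q + 2*Q*(-30 + Q)))
H(n(22), (12 + 16)*7)/130516 = -51/130516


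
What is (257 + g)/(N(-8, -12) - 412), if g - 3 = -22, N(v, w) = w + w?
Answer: -119/218 ≈ -0.54587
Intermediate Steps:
N(v, w) = 2*w
g = -19 (g = 3 - 22 = -19)
(257 + g)/(N(-8, -12) - 412) = (257 - 19)/(2*(-12) - 412) = 238/(-24 - 412) = 238/(-436) = 238*(-1/436) = -119/218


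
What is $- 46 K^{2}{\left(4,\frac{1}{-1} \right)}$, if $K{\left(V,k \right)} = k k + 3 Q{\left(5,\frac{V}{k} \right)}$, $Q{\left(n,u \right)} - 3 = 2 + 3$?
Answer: $-28750$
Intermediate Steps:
$Q{\left(n,u \right)} = 8$ ($Q{\left(n,u \right)} = 3 + \left(2 + 3\right) = 3 + 5 = 8$)
$K{\left(V,k \right)} = 24 + k^{2}$ ($K{\left(V,k \right)} = k k + 3 \cdot 8 = k^{2} + 24 = 24 + k^{2}$)
$- 46 K^{2}{\left(4,\frac{1}{-1} \right)} = - 46 \left(24 + \left(\frac{1}{-1}\right)^{2}\right)^{2} = - 46 \left(24 + \left(-1\right)^{2}\right)^{2} = - 46 \left(24 + 1\right)^{2} = - 46 \cdot 25^{2} = \left(-46\right) 625 = -28750$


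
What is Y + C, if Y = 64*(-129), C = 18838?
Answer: 10582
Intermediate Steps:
Y = -8256
Y + C = -8256 + 18838 = 10582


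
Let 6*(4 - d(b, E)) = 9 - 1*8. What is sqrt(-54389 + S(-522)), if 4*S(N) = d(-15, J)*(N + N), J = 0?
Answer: I*sqrt(221558)/2 ≈ 235.35*I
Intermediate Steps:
d(b, E) = 23/6 (d(b, E) = 4 - (9 - 1*8)/6 = 4 - (9 - 8)/6 = 4 - 1/6*1 = 4 - 1/6 = 23/6)
S(N) = 23*N/12 (S(N) = (23*(N + N)/6)/4 = (23*(2*N)/6)/4 = (23*N/3)/4 = 23*N/12)
sqrt(-54389 + S(-522)) = sqrt(-54389 + (23/12)*(-522)) = sqrt(-54389 - 2001/2) = sqrt(-110779/2) = I*sqrt(221558)/2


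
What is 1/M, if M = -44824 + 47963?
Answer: 1/3139 ≈ 0.00031857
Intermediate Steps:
M = 3139
1/M = 1/3139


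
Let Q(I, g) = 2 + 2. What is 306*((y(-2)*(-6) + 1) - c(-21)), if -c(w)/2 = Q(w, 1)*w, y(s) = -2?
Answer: -47430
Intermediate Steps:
Q(I, g) = 4
c(w) = -8*w
306*((y(-2)*(-6) + 1) - c(-21)) = 306*((-2*(-6) + 1) - (-8)*(-21)) = 306*((12 + 1) - 1*168) = 306*(13 - 168) = 306*(-155) = -47430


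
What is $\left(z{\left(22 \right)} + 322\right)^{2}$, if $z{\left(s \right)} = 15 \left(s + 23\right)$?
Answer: $994009$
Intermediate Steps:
$z{\left(s \right)} = 345 + 15 s$ ($z{\left(s \right)} = 15 \left(23 + s\right) = 345 + 15 s$)
$\left(z{\left(22 \right)} + 322\right)^{2} = \left(\left(345 + 15 \cdot 22\right) + 322\right)^{2} = \left(\left(345 + 330\right) + 322\right)^{2} = \left(675 + 322\right)^{2} = 997^{2} = 994009$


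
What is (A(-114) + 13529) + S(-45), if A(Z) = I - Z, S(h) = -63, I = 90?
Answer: 13670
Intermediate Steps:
A(Z) = 90 - Z
(A(-114) + 13529) + S(-45) = ((90 - 1*(-114)) + 13529) - 63 = ((90 + 114) + 13529) - 63 = (204 + 13529) - 63 = 13733 - 63 = 13670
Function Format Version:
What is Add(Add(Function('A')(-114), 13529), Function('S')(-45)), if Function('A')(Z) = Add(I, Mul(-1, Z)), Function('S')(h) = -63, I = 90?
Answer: 13670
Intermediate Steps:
Function('A')(Z) = Add(90, Mul(-1, Z))
Add(Add(Function('A')(-114), 13529), Function('S')(-45)) = Add(Add(Add(90, Mul(-1, -114)), 13529), -63) = Add(Add(Add(90, 114), 13529), -63) = Add(Add(204, 13529), -63) = Add(13733, -63) = 13670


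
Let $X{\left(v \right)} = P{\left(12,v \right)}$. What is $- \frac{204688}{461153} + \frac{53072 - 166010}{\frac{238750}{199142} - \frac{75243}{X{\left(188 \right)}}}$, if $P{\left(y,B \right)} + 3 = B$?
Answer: $\frac{43538587897657333}{156581071387447} \approx 278.06$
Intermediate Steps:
$P{\left(y,B \right)} = -3 + B$
$X{\left(v \right)} = -3 + v$
$- \frac{204688}{461153} + \frac{53072 - 166010}{\frac{238750}{199142} - \frac{75243}{X{\left(188 \right)}}} = - \frac{204688}{461153} + \frac{53072 - 166010}{\frac{238750}{199142} - \frac{75243}{-3 + 188}} = \left(-204688\right) \frac{1}{461153} + \frac{53072 - 166010}{238750 \cdot \frac{1}{199142} - \frac{75243}{185}} = - \frac{18608}{41923} - \frac{112938}{\frac{119375}{99571} - \frac{75243}{185}} = - \frac{18608}{41923} - \frac{112938}{- \frac{7469936378}{18420635}} = - \frac{18608}{41923} - - \frac{1040194837815}{3734968189} = - \frac{18608}{41923} + \frac{1040194837815}{3734968189} = \frac{43538587897657333}{156581071387447}$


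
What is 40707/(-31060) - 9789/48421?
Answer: -2275119987/1503956260 ≈ -1.5128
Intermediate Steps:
40707/(-31060) - 9789/48421 = 40707*(-1/31060) - 9789*1/48421 = -40707/31060 - 9789/48421 = -2275119987/1503956260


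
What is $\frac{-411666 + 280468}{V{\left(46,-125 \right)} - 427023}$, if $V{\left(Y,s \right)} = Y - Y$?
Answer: $\frac{131198}{427023} \approx 0.30724$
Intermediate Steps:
$V{\left(Y,s \right)} = 0$
$\frac{-411666 + 280468}{V{\left(46,-125 \right)} - 427023} = \frac{-411666 + 280468}{0 - 427023} = - \frac{131198}{-427023} = \left(-131198\right) \left(- \frac{1}{427023}\right) = \frac{131198}{427023}$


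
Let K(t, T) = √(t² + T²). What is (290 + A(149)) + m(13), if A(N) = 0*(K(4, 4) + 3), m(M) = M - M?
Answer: 290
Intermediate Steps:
m(M) = 0
K(t, T) = √(T² + t²)
A(N) = 0 (A(N) = 0*(√(4² + 4²) + 3) = 0*(√(16 + 16) + 3) = 0*(√32 + 3) = 0*(4*√2 + 3) = 0*(3 + 4*√2) = 0)
(290 + A(149)) + m(13) = (290 + 0) + 0 = 290 + 0 = 290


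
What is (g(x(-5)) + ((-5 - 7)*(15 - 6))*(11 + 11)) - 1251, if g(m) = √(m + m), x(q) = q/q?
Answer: -3627 + √2 ≈ -3625.6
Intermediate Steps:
x(q) = 1
g(m) = √2*√m (g(m) = √(2*m) = √2*√m)
(g(x(-5)) + ((-5 - 7)*(15 - 6))*(11 + 11)) - 1251 = (√2*√1 + ((-5 - 7)*(15 - 6))*(11 + 11)) - 1251 = (√2*1 - 12*9*22) - 1251 = (√2 - 108*22) - 1251 = (√2 - 2376) - 1251 = (-2376 + √2) - 1251 = -3627 + √2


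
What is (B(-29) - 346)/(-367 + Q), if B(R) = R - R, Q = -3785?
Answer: 1/12 ≈ 0.083333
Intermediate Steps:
B(R) = 0
(B(-29) - 346)/(-367 + Q) = (0 - 346)/(-367 - 3785) = -346/(-4152) = -346*(-1/4152) = 1/12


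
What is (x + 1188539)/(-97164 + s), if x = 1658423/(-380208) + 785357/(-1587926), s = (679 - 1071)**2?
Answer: 358784090641584379/17055716263176000 ≈ 21.036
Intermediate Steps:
s = 153664 (s = (-392)**2 = 153664)
x = -1466026007477/301871084304 (x = 1658423*(-1/380208) + 785357*(-1/1587926) = -1658423/380208 - 785357/1587926 = -1466026007477/301871084304 ≈ -4.8565)
(x + 1188539)/(-97164 + s) = (-1466026007477/301871084304 + 1188539)/(-97164 + 153664) = (358784090641584379/301871084304)/56500 = (358784090641584379/301871084304)*(1/56500) = 358784090641584379/17055716263176000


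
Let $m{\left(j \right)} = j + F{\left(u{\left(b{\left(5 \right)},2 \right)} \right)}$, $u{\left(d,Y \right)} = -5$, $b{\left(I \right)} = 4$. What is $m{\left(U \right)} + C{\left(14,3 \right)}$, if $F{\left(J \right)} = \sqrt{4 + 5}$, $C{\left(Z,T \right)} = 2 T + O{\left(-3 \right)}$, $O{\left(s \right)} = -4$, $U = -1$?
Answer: $4$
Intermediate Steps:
$C{\left(Z,T \right)} = -4 + 2 T$ ($C{\left(Z,T \right)} = 2 T - 4 = -4 + 2 T$)
$F{\left(J \right)} = 3$ ($F{\left(J \right)} = \sqrt{9} = 3$)
$m{\left(j \right)} = 3 + j$ ($m{\left(j \right)} = j + 3 = 3 + j$)
$m{\left(U \right)} + C{\left(14,3 \right)} = \left(3 - 1\right) + \left(-4 + 2 \cdot 3\right) = 2 + \left(-4 + 6\right) = 2 + 2 = 4$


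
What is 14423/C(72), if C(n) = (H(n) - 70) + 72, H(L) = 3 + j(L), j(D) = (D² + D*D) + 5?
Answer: 14423/10378 ≈ 1.3898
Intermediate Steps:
j(D) = 5 + 2*D² (j(D) = (D² + D²) + 5 = 2*D² + 5 = 5 + 2*D²)
H(L) = 8 + 2*L² (H(L) = 3 + (5 + 2*L²) = 8 + 2*L²)
C(n) = 10 + 2*n² (C(n) = ((8 + 2*n²) - 70) + 72 = (-62 + 2*n²) + 72 = 10 + 2*n²)
14423/C(72) = 14423/(10 + 2*72²) = 14423/(10 + 2*5184) = 14423/(10 + 10368) = 14423/10378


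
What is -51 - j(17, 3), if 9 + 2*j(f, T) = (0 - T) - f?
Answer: -73/2 ≈ -36.500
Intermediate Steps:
j(f, T) = -9/2 - T/2 - f/2 (j(f, T) = -9/2 + ((0 - T) - f)/2 = -9/2 + (-T - f)/2 = -9/2 + (-T/2 - f/2) = -9/2 - T/2 - f/2)
-51 - j(17, 3) = -51 - (-9/2 - ½*3 - ½*17) = -51 - (-9/2 - 3/2 - 17/2) = -51 - 1*(-29/2) = -51 + 29/2 = -73/2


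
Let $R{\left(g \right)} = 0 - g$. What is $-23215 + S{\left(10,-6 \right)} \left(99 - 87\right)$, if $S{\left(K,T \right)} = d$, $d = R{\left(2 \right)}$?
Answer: $-23239$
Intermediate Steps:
$R{\left(g \right)} = - g$
$d = -2$ ($d = \left(-1\right) 2 = -2$)
$S{\left(K,T \right)} = -2$
$-23215 + S{\left(10,-6 \right)} \left(99 - 87\right) = -23215 - 2 \left(99 - 87\right) = -23215 - 24 = -23239$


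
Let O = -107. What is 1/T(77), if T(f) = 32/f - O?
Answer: 77/8271 ≈ 0.0093096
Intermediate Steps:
T(f) = 107 + 32/f (T(f) = 32/f - 1*(-107) = 32/f + 107 = 107 + 32/f)
1/T(77) = 1/(107 + 32/77) = 1/(8271/77) = 77/8271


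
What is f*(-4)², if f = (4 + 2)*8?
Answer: 768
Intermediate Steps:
f = 48 (f = 6*8 = 48)
f*(-4)² = 48*(-4)² = 48*16 = 768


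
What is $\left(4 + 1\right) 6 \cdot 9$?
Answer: $270$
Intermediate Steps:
$\left(4 + 1\right) 6 \cdot 9 = 5 \cdot 6 \cdot 9 = 30 \cdot 9 = 270$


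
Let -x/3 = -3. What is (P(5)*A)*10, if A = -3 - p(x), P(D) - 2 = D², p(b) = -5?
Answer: 540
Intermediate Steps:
x = 9 (x = -3*(-3) = 9)
P(D) = 2 + D²
A = 2 (A = -3 - 1*(-5) = -3 + 5 = 2)
(P(5)*A)*10 = ((2 + 5²)*2)*10 = ((2 + 25)*2)*10 = (27*2)*10 = 54*10 = 540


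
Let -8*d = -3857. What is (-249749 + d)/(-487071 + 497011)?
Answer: -398827/15904 ≈ -25.077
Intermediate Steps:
d = 3857/8 (d = -⅛*(-3857) = 3857/8 ≈ 482.13)
(-249749 + d)/(-487071 + 497011) = (-249749 + 3857/8)/(-487071 + 497011) = -1994135/8/9940 = -1994135/8*1/9940 = -398827/15904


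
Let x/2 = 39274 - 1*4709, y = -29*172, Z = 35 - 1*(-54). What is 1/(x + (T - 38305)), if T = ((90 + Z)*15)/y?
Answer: 4988/153752415 ≈ 3.2442e-5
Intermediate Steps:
Z = 89 (Z = 35 + 54 = 89)
y = -4988
T = -2685/4988 (T = ((90 + 89)*15)/(-4988) = (179*15)*(-1/4988) = 2685*(-1/4988) = -2685/4988 ≈ -0.53829)
x = 69130 (x = 2*(39274 - 1*4709) = 2*(39274 - 4709) = 2*34565 = 69130)
1/(x + (T - 38305)) = 1/(69130 + (-2685/4988 - 38305)) = 1/(69130 - 191068025/4988) = 1/(153752415/4988) = 4988/153752415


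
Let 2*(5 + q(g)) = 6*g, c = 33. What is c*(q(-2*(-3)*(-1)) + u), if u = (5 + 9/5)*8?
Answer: 5181/5 ≈ 1036.2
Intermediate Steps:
q(g) = -5 + 3*g (q(g) = -5 + (6*g)/2 = -5 + 3*g)
u = 272/5 (u = (5 + 9*(⅕))*8 = (5 + 9/5)*8 = (34/5)*8 = 272/5 ≈ 54.400)
c*(q(-2*(-3)*(-1)) + u) = 33*((-5 + 3*(-2*(-3)*(-1))) + 272/5) = 33*((-5 + 3*(6*(-1))) + 272/5) = 33*((-5 + 3*(-6)) + 272/5) = 33*((-5 - 18) + 272/5) = 33*(-23 + 272/5) = 33*(157/5) = 5181/5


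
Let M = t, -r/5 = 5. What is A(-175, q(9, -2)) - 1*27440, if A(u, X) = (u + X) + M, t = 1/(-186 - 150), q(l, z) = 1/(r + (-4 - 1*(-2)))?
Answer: -83507881/3024 ≈ -27615.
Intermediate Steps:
r = -25 (r = -5*5 = -25)
q(l, z) = -1/27 (q(l, z) = 1/(-25 + (-4 - 1*(-2))) = 1/(-25 + (-4 + 2)) = 1/(-25 - 2) = 1/(-27) = -1/27)
t = -1/336 (t = 1/(-336) = -1/336 ≈ -0.0029762)
M = -1/336 ≈ -0.0029762
A(u, X) = -1/336 + X + u (A(u, X) = (u + X) - 1/336 = (X + u) - 1/336 = -1/336 + X + u)
A(-175, q(9, -2)) - 1*27440 = (-1/336 - 1/27 - 175) - 1*27440 = -529321/3024 - 27440 = -83507881/3024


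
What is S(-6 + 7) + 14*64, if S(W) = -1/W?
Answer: 895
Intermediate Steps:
S(-6 + 7) + 14*64 = -1/(-6 + 7) + 14*64 = -1/1 + 896 = -1*1 + 896 = -1 + 896 = 895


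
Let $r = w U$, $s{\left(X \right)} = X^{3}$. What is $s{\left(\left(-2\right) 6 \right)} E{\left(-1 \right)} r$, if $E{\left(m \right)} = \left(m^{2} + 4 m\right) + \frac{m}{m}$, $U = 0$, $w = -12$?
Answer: $0$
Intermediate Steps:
$r = 0$ ($r = \left(-12\right) 0 = 0$)
$E{\left(m \right)} = 1 + m^{2} + 4 m$ ($E{\left(m \right)} = \left(m^{2} + 4 m\right) + 1 = 1 + m^{2} + 4 m$)
$s{\left(\left(-2\right) 6 \right)} E{\left(-1 \right)} r = \left(\left(-2\right) 6\right)^{3} \left(1 + \left(-1\right)^{2} + 4 \left(-1\right)\right) 0 = \left(-12\right)^{3} \left(1 + 1 - 4\right) 0 = \left(-1728\right) \left(-2\right) 0 = 3456 \cdot 0 = 0$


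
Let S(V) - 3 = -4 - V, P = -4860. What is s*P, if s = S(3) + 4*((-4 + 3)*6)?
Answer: 136080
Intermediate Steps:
S(V) = -1 - V (S(V) = 3 + (-4 - V) = -1 - V)
s = -28 (s = (-1 - 1*3) + 4*((-4 + 3)*6) = (-1 - 3) + 4*(-1*6) = -4 + 4*(-6) = -4 - 24 = -28)
s*P = -28*(-4860) = 136080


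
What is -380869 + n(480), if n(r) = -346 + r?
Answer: -380735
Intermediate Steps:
-380869 + n(480) = -380869 + (-346 + 480) = -380869 + 134 = -380735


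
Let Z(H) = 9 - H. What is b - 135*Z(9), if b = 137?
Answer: 137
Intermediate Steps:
b - 135*Z(9) = 137 - 135*(9 - 1*9) = 137 - 135*(9 - 9) = 137 - 135*0 = 137 + 0 = 137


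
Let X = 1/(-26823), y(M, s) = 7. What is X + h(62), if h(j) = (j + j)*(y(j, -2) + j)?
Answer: 229497587/26823 ≈ 8556.0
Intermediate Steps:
h(j) = 2*j*(7 + j) (h(j) = (j + j)*(7 + j) = (2*j)*(7 + j) = 2*j*(7 + j))
X = -1/26823 ≈ -3.7281e-5
X + h(62) = -1/26823 + 2*62*(7 + 62) = -1/26823 + 2*62*69 = -1/26823 + 8556 = 229497587/26823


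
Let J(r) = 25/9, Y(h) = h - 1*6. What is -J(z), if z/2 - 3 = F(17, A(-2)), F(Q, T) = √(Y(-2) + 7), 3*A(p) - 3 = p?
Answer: -25/9 ≈ -2.7778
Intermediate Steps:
Y(h) = -6 + h (Y(h) = h - 6 = -6 + h)
A(p) = 1 + p/3
F(Q, T) = I (F(Q, T) = √((-6 - 2) + 7) = √(-8 + 7) = √(-1) = I)
z = 6 + 2*I ≈ 6.0 + 2.0*I
J(r) = 25/9 (J(r) = 25*(⅑) = 25/9)
-J(z) = -1*25/9 = -25/9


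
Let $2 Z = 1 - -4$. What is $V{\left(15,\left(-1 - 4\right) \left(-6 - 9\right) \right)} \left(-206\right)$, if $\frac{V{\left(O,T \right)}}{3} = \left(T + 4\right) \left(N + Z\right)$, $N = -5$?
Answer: $122055$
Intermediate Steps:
$Z = \frac{5}{2}$ ($Z = \frac{1 - -4}{2} = \frac{1 + 4}{2} = \frac{1}{2} \cdot 5 = \frac{5}{2} \approx 2.5$)
$V{\left(O,T \right)} = -30 - \frac{15 T}{2}$ ($V{\left(O,T \right)} = 3 \left(T + 4\right) \left(-5 + \frac{5}{2}\right) = 3 \left(4 + T\right) \left(- \frac{5}{2}\right) = 3 \left(-10 - \frac{5 T}{2}\right) = -30 - \frac{15 T}{2}$)
$V{\left(15,\left(-1 - 4\right) \left(-6 - 9\right) \right)} \left(-206\right) = \left(-30 - \frac{15 \left(-1 - 4\right) \left(-6 - 9\right)}{2}\right) \left(-206\right) = \left(-30 - \frac{15 \left(\left(-5\right) \left(-15\right)\right)}{2}\right) \left(-206\right) = \left(-30 - \frac{1125}{2}\right) \left(-206\right) = \left(- \frac{1185}{2}\right) \left(-206\right) = 122055$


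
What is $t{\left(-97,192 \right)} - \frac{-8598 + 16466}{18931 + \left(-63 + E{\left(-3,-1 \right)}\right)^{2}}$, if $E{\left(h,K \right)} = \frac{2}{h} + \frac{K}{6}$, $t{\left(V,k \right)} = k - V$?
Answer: $\frac{34152571}{118315} \approx 288.66$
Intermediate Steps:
$E{\left(h,K \right)} = \frac{2}{h} + \frac{K}{6}$ ($E{\left(h,K \right)} = \frac{2}{h} + K \frac{1}{6} = \frac{2}{h} + \frac{K}{6}$)
$t{\left(-97,192 \right)} - \frac{-8598 + 16466}{18931 + \left(-63 + E{\left(-3,-1 \right)}\right)^{2}} = \left(192 - -97\right) - \frac{-8598 + 16466}{18931 + \left(-63 + \left(\frac{2}{-3} + \frac{1}{6} \left(-1\right)\right)\right)^{2}} = \left(192 + 97\right) - \frac{7868}{18931 + \left(-63 + \left(2 \left(- \frac{1}{3}\right) - \frac{1}{6}\right)\right)^{2}} = 289 - \frac{7868}{18931 + \left(-63 - \frac{5}{6}\right)^{2}} = 289 - \frac{7868}{18931 + \left(- \frac{383}{6}\right)^{2}} = 289 - \frac{7868}{18931 + \frac{146689}{36}} = 289 - \frac{7868}{\frac{828205}{36}} = 289 - 7868 \cdot \frac{36}{828205} = 289 - \frac{40464}{118315} = \frac{34152571}{118315}$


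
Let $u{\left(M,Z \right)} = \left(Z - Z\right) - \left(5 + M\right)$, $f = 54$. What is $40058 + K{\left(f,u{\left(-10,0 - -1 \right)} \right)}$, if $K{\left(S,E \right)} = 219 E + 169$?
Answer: $41322$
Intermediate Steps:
$u{\left(M,Z \right)} = -5 - M$ ($u{\left(M,Z \right)} = 0 - \left(5 + M\right) = -5 - M$)
$K{\left(S,E \right)} = 169 + 219 E$
$40058 + K{\left(f,u{\left(-10,0 - -1 \right)} \right)} = 40058 + \left(169 + 219 \left(-5 - -10\right)\right) = 40058 + \left(169 + 219 \left(-5 + 10\right)\right) = 40058 + \left(169 + 219 \cdot 5\right) = 40058 + \left(169 + 1095\right) = 40058 + 1264 = 41322$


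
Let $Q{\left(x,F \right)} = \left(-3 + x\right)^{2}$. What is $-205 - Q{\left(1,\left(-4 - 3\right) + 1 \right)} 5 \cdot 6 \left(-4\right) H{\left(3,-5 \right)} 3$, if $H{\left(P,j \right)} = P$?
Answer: $4115$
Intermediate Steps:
$-205 - Q{\left(1,\left(-4 - 3\right) + 1 \right)} 5 \cdot 6 \left(-4\right) H{\left(3,-5 \right)} 3 = -205 - \left(-3 + 1\right)^{2} \cdot 5 \cdot 6 \left(-4\right) 3 \cdot 3 = -205 - \left(-2\right)^{2} \cdot 5 \left(-24\right) 3 \cdot 3 = -205 - 4 \cdot 5 \left(-24\right) 3 \cdot 3 = -205 - 20 \left(-24\right) 3 \cdot 3 = -205 - \left(-480\right) 3 \cdot 3 = -205 - \left(-1440\right) 3 = -205 - -4320 = -205 + 4320 = 4115$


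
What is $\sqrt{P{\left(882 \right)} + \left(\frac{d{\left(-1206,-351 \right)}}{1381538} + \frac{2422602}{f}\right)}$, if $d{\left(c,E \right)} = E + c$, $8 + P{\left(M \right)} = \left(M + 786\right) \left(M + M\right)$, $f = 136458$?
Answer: $\frac{\sqrt{2027350965983939061866}}{26249222} \approx 1715.3$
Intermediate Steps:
$P{\left(M \right)} = -8 + 2 M \left(786 + M\right)$ ($P{\left(M \right)} = -8 + \left(M + 786\right) \left(M + M\right) = -8 + \left(786 + M\right) 2 M = -8 + 2 M \left(786 + M\right)$)
$\sqrt{P{\left(882 \right)} + \left(\frac{d{\left(-1206,-351 \right)}}{1381538} + \frac{2422602}{f}\right)} = \sqrt{\left(-8 + 2 \cdot 882^{2} + 1572 \cdot 882\right) + \left(\frac{-351 - 1206}{1381538} + \frac{2422602}{136458}\right)} = \sqrt{\left(-8 + 2 \cdot 777924 + 1386504\right) + \left(\left(-1557\right) \frac{1}{1381538} + 2422602 \cdot \frac{1}{136458}\right)} = \sqrt{\left(-8 + 1555848 + 1386504\right) + \left(- \frac{1557}{1381538} + \frac{6409}{361}\right)} = \sqrt{2942344 + \frac{8853714965}{498735218}} = \sqrt{\frac{1467459429985957}{498735218}} = \frac{\sqrt{2027350965983939061866}}{26249222}$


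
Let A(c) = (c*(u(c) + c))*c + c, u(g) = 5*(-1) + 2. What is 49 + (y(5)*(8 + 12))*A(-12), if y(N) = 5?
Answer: -217151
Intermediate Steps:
u(g) = -3 (u(g) = -5 + 2 = -3)
A(c) = c + c**2*(-3 + c) (A(c) = (c*(-3 + c))*c + c = c**2*(-3 + c) + c = c + c**2*(-3 + c))
49 + (y(5)*(8 + 12))*A(-12) = 49 + (5*(8 + 12))*(-12*(1 + (-12)**2 - 3*(-12))) = 49 + (5*20)*(-12*(1 + 144 + 36)) = 49 + 100*(-12*181) = 49 + 100*(-2172) = 49 - 217200 = -217151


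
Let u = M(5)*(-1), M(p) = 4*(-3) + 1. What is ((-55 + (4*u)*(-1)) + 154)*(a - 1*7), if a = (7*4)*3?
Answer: 4235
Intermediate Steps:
M(p) = -11 (M(p) = -12 + 1 = -11)
u = 11 (u = -11*(-1) = 11)
a = 84 (a = 28*3 = 84)
((-55 + (4*u)*(-1)) + 154)*(a - 1*7) = ((-55 + (4*11)*(-1)) + 154)*(84 - 1*7) = ((-55 + 44*(-1)) + 154)*(84 - 7) = ((-55 - 44) + 154)*77 = (-99 + 154)*77 = 55*77 = 4235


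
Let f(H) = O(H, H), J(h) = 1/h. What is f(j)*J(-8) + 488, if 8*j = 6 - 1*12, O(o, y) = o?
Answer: 15619/32 ≈ 488.09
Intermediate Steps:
j = -¾ (j = (6 - 1*12)/8 = (6 - 12)/8 = (⅛)*(-6) = -¾ ≈ -0.75000)
f(H) = H
f(j)*J(-8) + 488 = -¾/(-8) + 488 = -¾*(-⅛) + 488 = 3/32 + 488 = 15619/32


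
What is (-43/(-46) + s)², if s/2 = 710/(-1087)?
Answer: 345179241/2500200004 ≈ 0.13806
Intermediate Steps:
s = -1420/1087 (s = 2*(710/(-1087)) = 2*(710*(-1/1087)) = 2*(-710/1087) = -1420/1087 ≈ -1.3063)
(-43/(-46) + s)² = (-43/(-46) - 1420/1087)² = (-43*(-1/46) - 1420/1087)² = (43/46 - 1420/1087)² = (-18579/50002)² = 345179241/2500200004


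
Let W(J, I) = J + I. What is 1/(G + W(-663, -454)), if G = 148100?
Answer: 1/146983 ≈ 6.8035e-6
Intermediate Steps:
W(J, I) = I + J
1/(G + W(-663, -454)) = 1/(148100 + (-454 - 663)) = 1/(148100 - 1117) = 1/146983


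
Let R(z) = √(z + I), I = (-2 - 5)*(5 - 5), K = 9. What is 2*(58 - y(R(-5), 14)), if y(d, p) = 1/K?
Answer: 1042/9 ≈ 115.78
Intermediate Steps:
I = 0 (I = -7*0 = 0)
R(z) = √z (R(z) = √(z + 0) = √z)
y(d, p) = ⅑ (y(d, p) = 1/9 = ⅑)
2*(58 - y(R(-5), 14)) = 2*(58 - 1*⅑) = 2*(58 - ⅑) = 2*(521/9) = 1042/9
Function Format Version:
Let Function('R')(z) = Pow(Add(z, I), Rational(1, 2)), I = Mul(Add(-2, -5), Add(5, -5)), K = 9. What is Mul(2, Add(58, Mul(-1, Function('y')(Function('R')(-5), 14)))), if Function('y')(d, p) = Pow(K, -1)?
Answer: Rational(1042, 9) ≈ 115.78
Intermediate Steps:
I = 0 (I = Mul(-7, 0) = 0)
Function('R')(z) = Pow(z, Rational(1, 2)) (Function('R')(z) = Pow(Add(z, 0), Rational(1, 2)) = Pow(z, Rational(1, 2)))
Function('y')(d, p) = Rational(1, 9) (Function('y')(d, p) = Pow(9, -1) = Rational(1, 9))
Mul(2, Add(58, Mul(-1, Function('y')(Function('R')(-5), 14)))) = Mul(2, Add(58, Mul(-1, Rational(1, 9)))) = Mul(2, Add(58, Rational(-1, 9))) = Mul(2, Rational(521, 9)) = Rational(1042, 9)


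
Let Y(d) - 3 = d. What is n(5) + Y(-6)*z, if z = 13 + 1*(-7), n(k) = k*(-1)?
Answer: -23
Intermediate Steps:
Y(d) = 3 + d
n(k) = -k
z = 6 (z = 13 - 7 = 6)
n(5) + Y(-6)*z = -1*5 + (3 - 6)*6 = -5 - 3*6 = -5 - 18 = -23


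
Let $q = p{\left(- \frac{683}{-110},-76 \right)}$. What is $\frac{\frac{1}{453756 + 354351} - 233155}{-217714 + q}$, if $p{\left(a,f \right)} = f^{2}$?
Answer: $\frac{94207093792}{85634290683} \approx 1.1001$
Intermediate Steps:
$q = 5776$ ($q = \left(-76\right)^{2} = 5776$)
$\frac{\frac{1}{453756 + 354351} - 233155}{-217714 + q} = \frac{\frac{1}{453756 + 354351} - 233155}{-217714 + 5776} = \frac{\frac{1}{808107} - 233155}{-211938} = \left(\frac{1}{808107} - 233155\right) \left(- \frac{1}{211938}\right) = \left(- \frac{188414187584}{808107}\right) \left(- \frac{1}{211938}\right) = \frac{94207093792}{85634290683}$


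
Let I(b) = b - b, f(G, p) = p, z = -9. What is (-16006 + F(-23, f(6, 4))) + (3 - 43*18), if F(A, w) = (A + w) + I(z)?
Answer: -16796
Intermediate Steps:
I(b) = 0
F(A, w) = A + w (F(A, w) = (A + w) + 0 = A + w)
(-16006 + F(-23, f(6, 4))) + (3 - 43*18) = (-16006 + (-23 + 4)) + (3 - 43*18) = (-16006 - 19) + (3 - 774) = -16025 - 771 = -16796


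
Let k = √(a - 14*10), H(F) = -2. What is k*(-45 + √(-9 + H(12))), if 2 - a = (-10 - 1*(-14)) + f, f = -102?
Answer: 2*I*√10*(-45 + I*√11) ≈ -20.976 - 284.6*I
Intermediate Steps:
a = 100 (a = 2 - ((-10 - 1*(-14)) - 102) = 2 - ((-10 + 14) - 102) = 2 - (4 - 102) = 2 - 1*(-98) = 2 + 98 = 100)
k = 2*I*√10 (k = √(100 - 14*10) = √(100 - 140) = √(-40) = 2*I*√10 ≈ 6.3246*I)
k*(-45 + √(-9 + H(12))) = (2*I*√10)*(-45 + √(-9 - 2)) = (2*I*√10)*(-45 + √(-11)) = (2*I*√10)*(-45 + I*√11) = 2*I*√10*(-45 + I*√11)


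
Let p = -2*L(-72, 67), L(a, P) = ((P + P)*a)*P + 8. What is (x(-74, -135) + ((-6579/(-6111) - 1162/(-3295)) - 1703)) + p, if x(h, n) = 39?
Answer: 2888704023003/2237305 ≈ 1.2912e+6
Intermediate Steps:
L(a, P) = 8 + 2*a*P² (L(a, P) = ((2*P)*a)*P + 8 = (2*P*a)*P + 8 = 2*a*P² + 8 = 8 + 2*a*P²)
p = 1292816 (p = -2*(8 + 2*(-72)*67²) = -2*(8 + 2*(-72)*4489) = -2*(8 - 646416) = -2*(-646408) = 1292816)
(x(-74, -135) + ((-6579/(-6111) - 1162/(-3295)) - 1703)) + p = (39 + ((-6579/(-6111) - 1162/(-3295)) - 1703)) + 1292816 = (39 + ((-6579*(-1/6111) - 1162*(-1/3295)) - 1703)) + 1292816 = (39 + ((731/679 + 1162/3295) - 1703)) + 1292816 = (39 + (3197643/2237305 - 1703)) + 1292816 = (39 - 3806932772/2237305) + 1292816 = -3719677877/2237305 + 1292816 = 2888704023003/2237305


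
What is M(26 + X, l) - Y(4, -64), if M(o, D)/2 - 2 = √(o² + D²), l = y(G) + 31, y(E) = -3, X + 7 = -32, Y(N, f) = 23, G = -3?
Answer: -19 + 2*√953 ≈ 42.741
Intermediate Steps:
X = -39 (X = -7 - 32 = -39)
l = 28 (l = -3 + 31 = 28)
M(o, D) = 4 + 2*√(D² + o²) (M(o, D) = 4 + 2*√(o² + D²) = 4 + 2*√(D² + o²))
M(26 + X, l) - Y(4, -64) = (4 + 2*√(28² + (26 - 39)²)) - 1*23 = (4 + 2*√(784 + (-13)²)) - 23 = (4 + 2*√(784 + 169)) - 23 = (4 + 2*√953) - 23 = -19 + 2*√953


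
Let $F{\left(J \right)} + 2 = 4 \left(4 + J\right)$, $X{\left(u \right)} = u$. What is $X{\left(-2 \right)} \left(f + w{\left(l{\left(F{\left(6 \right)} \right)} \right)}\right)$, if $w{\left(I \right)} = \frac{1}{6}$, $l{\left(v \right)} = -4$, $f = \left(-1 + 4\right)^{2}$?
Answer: $- \frac{55}{3} \approx -18.333$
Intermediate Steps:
$f = 9$ ($f = 3^{2} = 9$)
$F{\left(J \right)} = 14 + 4 J$ ($F{\left(J \right)} = -2 + 4 \left(4 + J\right) = -2 + \left(16 + 4 J\right) = 14 + 4 J$)
$w{\left(I \right)} = \frac{1}{6}$
$X{\left(-2 \right)} \left(f + w{\left(l{\left(F{\left(6 \right)} \right)} \right)}\right) = - 2 \left(9 + \frac{1}{6}\right) = \left(-2\right) \frac{55}{6} = - \frac{55}{3}$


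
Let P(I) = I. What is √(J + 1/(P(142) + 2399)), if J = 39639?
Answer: 10*√21151767/231 ≈ 199.10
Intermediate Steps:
√(J + 1/(P(142) + 2399)) = √(39639 + 1/(142 + 2399)) = √(39639 + 1/2541) = √(100722700/2541) = 10*√21151767/231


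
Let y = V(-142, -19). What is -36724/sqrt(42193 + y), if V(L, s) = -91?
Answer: -18362*sqrt(4678)/7017 ≈ -178.98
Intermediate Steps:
y = -91
-36724/sqrt(42193 + y) = -36724/sqrt(42193 - 91) = -36724*sqrt(4678)/14034 = -18362*sqrt(4678)/7017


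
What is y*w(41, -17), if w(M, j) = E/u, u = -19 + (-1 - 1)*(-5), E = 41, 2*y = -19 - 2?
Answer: 287/6 ≈ 47.833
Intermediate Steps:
y = -21/2 (y = (-19 - 2)/2 = (1/2)*(-21) = -21/2 ≈ -10.500)
u = -9 (u = -19 - 2*(-5) = -19 + 10 = -9)
w(M, j) = -41/9 (w(M, j) = 41/(-9) = 41*(-1/9) = -41/9)
y*w(41, -17) = -21/2*(-41/9) = 287/6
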